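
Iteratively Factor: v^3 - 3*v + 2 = (v + 2)*(v^2 - 2*v + 1) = (v - 1)*(v + 2)*(v - 1)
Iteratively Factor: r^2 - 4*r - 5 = (r - 5)*(r + 1)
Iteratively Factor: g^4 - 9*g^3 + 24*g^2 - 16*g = (g - 4)*(g^3 - 5*g^2 + 4*g) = (g - 4)^2*(g^2 - g) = g*(g - 4)^2*(g - 1)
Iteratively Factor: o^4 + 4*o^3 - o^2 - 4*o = (o)*(o^3 + 4*o^2 - o - 4) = o*(o - 1)*(o^2 + 5*o + 4) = o*(o - 1)*(o + 4)*(o + 1)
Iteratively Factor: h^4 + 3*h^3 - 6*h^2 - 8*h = (h - 2)*(h^3 + 5*h^2 + 4*h) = h*(h - 2)*(h^2 + 5*h + 4) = h*(h - 2)*(h + 1)*(h + 4)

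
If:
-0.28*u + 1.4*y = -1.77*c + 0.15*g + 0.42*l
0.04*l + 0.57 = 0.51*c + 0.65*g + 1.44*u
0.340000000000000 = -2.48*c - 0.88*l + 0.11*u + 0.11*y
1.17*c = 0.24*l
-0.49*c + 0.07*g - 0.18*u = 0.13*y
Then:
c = -0.05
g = 0.40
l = -0.22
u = 0.22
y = 0.08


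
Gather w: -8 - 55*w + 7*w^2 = 7*w^2 - 55*w - 8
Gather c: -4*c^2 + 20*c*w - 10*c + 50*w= -4*c^2 + c*(20*w - 10) + 50*w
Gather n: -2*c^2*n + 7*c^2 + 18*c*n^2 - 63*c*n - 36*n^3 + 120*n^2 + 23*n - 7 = 7*c^2 - 36*n^3 + n^2*(18*c + 120) + n*(-2*c^2 - 63*c + 23) - 7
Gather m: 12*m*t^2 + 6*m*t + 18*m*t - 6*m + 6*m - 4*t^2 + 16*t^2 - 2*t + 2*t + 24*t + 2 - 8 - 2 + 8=m*(12*t^2 + 24*t) + 12*t^2 + 24*t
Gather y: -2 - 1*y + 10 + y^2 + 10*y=y^2 + 9*y + 8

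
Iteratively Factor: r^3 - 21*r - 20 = (r + 4)*(r^2 - 4*r - 5) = (r - 5)*(r + 4)*(r + 1)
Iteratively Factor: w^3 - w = (w)*(w^2 - 1) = w*(w - 1)*(w + 1)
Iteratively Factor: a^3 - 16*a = (a)*(a^2 - 16) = a*(a - 4)*(a + 4)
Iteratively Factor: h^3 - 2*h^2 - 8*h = (h)*(h^2 - 2*h - 8) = h*(h + 2)*(h - 4)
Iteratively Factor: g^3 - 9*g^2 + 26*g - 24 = (g - 4)*(g^2 - 5*g + 6) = (g - 4)*(g - 3)*(g - 2)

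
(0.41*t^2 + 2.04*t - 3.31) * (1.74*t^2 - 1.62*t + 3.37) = 0.7134*t^4 + 2.8854*t^3 - 7.6825*t^2 + 12.237*t - 11.1547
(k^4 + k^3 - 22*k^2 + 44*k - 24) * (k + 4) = k^5 + 5*k^4 - 18*k^3 - 44*k^2 + 152*k - 96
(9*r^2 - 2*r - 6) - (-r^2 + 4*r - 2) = 10*r^2 - 6*r - 4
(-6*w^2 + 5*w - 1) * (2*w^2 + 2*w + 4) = -12*w^4 - 2*w^3 - 16*w^2 + 18*w - 4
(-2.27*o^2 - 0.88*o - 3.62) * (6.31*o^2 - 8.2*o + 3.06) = -14.3237*o^4 + 13.0612*o^3 - 22.5724*o^2 + 26.9912*o - 11.0772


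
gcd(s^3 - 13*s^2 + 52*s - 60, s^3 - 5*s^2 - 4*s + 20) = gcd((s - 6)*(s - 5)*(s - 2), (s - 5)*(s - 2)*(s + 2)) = s^2 - 7*s + 10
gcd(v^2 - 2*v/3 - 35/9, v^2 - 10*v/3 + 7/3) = v - 7/3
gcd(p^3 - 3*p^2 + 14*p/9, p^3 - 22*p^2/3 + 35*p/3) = p^2 - 7*p/3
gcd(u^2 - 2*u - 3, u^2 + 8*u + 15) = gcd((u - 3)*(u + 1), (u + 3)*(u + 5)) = 1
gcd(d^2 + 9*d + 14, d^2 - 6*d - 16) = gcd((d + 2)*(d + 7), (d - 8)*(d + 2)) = d + 2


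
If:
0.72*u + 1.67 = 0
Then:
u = -2.32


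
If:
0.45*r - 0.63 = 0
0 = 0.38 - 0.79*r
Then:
No Solution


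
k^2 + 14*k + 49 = (k + 7)^2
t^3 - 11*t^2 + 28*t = t*(t - 7)*(t - 4)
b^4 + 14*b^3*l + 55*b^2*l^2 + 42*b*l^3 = b*(b + l)*(b + 6*l)*(b + 7*l)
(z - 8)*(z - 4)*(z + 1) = z^3 - 11*z^2 + 20*z + 32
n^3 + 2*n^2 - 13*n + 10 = (n - 2)*(n - 1)*(n + 5)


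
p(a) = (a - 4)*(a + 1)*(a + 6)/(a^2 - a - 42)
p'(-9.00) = 0.91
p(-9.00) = -6.50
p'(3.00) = -0.50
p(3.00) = 1.00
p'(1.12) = 0.31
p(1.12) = 1.04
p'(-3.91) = 0.80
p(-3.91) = -2.11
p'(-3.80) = 0.79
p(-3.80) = -2.02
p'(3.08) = -0.56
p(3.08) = 0.96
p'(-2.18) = 0.72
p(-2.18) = -0.79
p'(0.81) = 0.37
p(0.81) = 0.93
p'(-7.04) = 0.88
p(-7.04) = -4.75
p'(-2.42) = 0.73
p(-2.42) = -0.97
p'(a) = (1 - 2*a)*(a - 4)*(a + 1)*(a + 6)/(a^2 - a - 42)^2 + (a - 4)*(a + 1)/(a^2 - a - 42) + (a - 4)*(a + 6)/(a^2 - a - 42) + (a + 1)*(a + 6)/(a^2 - a - 42)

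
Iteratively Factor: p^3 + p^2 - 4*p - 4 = (p + 1)*(p^2 - 4) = (p + 1)*(p + 2)*(p - 2)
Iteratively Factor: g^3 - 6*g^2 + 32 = (g + 2)*(g^2 - 8*g + 16) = (g - 4)*(g + 2)*(g - 4)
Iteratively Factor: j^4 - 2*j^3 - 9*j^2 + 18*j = (j - 3)*(j^3 + j^2 - 6*j) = (j - 3)*(j - 2)*(j^2 + 3*j) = (j - 3)*(j - 2)*(j + 3)*(j)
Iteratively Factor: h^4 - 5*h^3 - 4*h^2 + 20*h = (h + 2)*(h^3 - 7*h^2 + 10*h) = (h - 2)*(h + 2)*(h^2 - 5*h) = h*(h - 2)*(h + 2)*(h - 5)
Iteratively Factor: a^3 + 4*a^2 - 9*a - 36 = (a + 3)*(a^2 + a - 12) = (a - 3)*(a + 3)*(a + 4)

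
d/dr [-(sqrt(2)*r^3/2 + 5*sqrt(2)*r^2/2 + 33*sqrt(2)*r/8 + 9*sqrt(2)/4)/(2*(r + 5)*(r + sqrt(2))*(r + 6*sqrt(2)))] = (-56*r^4 - 560*r^3 - 30*sqrt(2)*r^3 - 741*sqrt(2)*r^2 - 938*r^2 - 2220*sqrt(2)*r + 504*r - 1764*sqrt(2) + 1260)/(16*(r^6 + 10*r^5 + 14*sqrt(2)*r^5 + 147*r^4 + 140*sqrt(2)*r^4 + 518*sqrt(2)*r^3 + 1220*r^3 + 1680*sqrt(2)*r^2 + 3194*r^2 + 1440*r + 4200*sqrt(2)*r + 3600))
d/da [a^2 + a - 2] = 2*a + 1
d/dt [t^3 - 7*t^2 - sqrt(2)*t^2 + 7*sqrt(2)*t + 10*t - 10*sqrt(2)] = 3*t^2 - 14*t - 2*sqrt(2)*t + 7*sqrt(2) + 10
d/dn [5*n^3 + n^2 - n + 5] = 15*n^2 + 2*n - 1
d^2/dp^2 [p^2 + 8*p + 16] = 2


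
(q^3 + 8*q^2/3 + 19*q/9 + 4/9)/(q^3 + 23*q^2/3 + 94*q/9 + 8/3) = (q + 1)/(q + 6)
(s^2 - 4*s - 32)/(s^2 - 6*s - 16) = (s + 4)/(s + 2)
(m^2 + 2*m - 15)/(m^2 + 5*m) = (m - 3)/m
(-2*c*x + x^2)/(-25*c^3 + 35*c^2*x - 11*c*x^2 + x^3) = x*(2*c - x)/(25*c^3 - 35*c^2*x + 11*c*x^2 - x^3)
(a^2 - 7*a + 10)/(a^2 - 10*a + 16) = (a - 5)/(a - 8)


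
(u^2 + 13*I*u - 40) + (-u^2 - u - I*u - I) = -u + 12*I*u - 40 - I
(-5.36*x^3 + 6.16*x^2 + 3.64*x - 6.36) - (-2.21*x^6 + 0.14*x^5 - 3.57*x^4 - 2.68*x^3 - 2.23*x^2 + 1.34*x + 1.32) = 2.21*x^6 - 0.14*x^5 + 3.57*x^4 - 2.68*x^3 + 8.39*x^2 + 2.3*x - 7.68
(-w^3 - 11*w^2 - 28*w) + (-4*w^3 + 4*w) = -5*w^3 - 11*w^2 - 24*w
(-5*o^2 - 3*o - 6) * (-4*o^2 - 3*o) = 20*o^4 + 27*o^3 + 33*o^2 + 18*o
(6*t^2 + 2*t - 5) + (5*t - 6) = 6*t^2 + 7*t - 11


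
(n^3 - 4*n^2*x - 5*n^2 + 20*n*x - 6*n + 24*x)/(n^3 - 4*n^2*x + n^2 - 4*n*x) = (n - 6)/n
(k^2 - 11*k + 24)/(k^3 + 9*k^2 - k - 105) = (k - 8)/(k^2 + 12*k + 35)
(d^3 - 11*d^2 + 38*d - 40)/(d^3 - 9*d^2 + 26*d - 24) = (d - 5)/(d - 3)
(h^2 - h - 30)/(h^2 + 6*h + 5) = (h - 6)/(h + 1)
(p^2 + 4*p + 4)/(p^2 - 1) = (p^2 + 4*p + 4)/(p^2 - 1)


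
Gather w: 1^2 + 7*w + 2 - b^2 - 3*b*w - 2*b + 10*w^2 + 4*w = -b^2 - 2*b + 10*w^2 + w*(11 - 3*b) + 3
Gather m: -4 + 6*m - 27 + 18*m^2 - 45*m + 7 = 18*m^2 - 39*m - 24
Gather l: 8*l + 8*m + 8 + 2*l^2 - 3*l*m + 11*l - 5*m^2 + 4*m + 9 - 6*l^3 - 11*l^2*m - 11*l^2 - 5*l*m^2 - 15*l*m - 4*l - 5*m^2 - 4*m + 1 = -6*l^3 + l^2*(-11*m - 9) + l*(-5*m^2 - 18*m + 15) - 10*m^2 + 8*m + 18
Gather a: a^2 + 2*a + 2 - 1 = a^2 + 2*a + 1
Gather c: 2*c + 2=2*c + 2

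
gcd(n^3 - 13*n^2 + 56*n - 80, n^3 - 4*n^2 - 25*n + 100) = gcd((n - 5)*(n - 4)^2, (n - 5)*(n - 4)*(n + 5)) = n^2 - 9*n + 20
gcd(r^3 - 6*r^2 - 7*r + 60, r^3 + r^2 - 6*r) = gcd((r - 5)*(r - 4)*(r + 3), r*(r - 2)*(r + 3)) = r + 3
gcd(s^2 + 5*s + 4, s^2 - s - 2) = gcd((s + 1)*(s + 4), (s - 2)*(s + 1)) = s + 1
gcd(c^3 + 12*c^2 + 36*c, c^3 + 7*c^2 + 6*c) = c^2 + 6*c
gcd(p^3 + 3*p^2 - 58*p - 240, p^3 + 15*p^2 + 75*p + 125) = p + 5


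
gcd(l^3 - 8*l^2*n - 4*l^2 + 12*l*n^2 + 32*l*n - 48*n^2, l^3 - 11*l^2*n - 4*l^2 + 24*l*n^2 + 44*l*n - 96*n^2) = l - 4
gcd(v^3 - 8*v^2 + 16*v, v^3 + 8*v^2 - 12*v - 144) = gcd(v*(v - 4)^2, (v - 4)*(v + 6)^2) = v - 4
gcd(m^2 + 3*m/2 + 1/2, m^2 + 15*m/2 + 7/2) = m + 1/2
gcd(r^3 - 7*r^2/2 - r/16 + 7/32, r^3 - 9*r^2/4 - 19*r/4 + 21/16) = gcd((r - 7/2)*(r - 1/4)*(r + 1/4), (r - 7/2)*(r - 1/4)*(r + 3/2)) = r^2 - 15*r/4 + 7/8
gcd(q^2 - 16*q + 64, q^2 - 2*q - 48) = q - 8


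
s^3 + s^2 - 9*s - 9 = (s - 3)*(s + 1)*(s + 3)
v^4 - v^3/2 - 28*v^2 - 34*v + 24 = (v - 6)*(v - 1/2)*(v + 2)*(v + 4)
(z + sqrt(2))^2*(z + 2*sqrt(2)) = z^3 + 4*sqrt(2)*z^2 + 10*z + 4*sqrt(2)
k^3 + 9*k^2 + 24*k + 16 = (k + 1)*(k + 4)^2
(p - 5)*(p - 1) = p^2 - 6*p + 5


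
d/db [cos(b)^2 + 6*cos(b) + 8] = -2*(cos(b) + 3)*sin(b)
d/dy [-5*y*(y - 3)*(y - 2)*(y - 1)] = -20*y^3 + 90*y^2 - 110*y + 30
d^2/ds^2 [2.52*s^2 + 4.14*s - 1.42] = 5.04000000000000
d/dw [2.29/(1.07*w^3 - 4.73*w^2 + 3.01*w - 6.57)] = (-7.3509*w^2 + 21.6634*w - 6.8929)/(1.07*w^3 - 4.73*w^2 + 3.01*w - 6.57)^2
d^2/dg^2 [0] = 0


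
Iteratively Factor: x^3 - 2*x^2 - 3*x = (x - 3)*(x^2 + x) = x*(x - 3)*(x + 1)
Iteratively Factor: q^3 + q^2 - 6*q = (q + 3)*(q^2 - 2*q) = (q - 2)*(q + 3)*(q)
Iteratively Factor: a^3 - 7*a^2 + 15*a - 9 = (a - 3)*(a^2 - 4*a + 3) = (a - 3)*(a - 1)*(a - 3)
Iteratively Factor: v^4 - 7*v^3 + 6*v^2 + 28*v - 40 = (v - 2)*(v^3 - 5*v^2 - 4*v + 20) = (v - 2)^2*(v^2 - 3*v - 10) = (v - 2)^2*(v + 2)*(v - 5)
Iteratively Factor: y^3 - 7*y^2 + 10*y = (y - 2)*(y^2 - 5*y) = y*(y - 2)*(y - 5)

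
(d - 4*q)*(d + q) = d^2 - 3*d*q - 4*q^2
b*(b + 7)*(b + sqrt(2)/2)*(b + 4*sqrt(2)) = b^4 + 9*sqrt(2)*b^3/2 + 7*b^3 + 4*b^2 + 63*sqrt(2)*b^2/2 + 28*b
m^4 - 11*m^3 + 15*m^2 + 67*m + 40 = (m - 8)*(m - 5)*(m + 1)^2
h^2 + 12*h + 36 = (h + 6)^2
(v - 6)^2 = v^2 - 12*v + 36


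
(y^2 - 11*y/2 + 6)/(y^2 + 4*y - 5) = (y^2 - 11*y/2 + 6)/(y^2 + 4*y - 5)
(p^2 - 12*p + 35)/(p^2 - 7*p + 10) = (p - 7)/(p - 2)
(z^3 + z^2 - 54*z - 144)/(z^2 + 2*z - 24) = (z^2 - 5*z - 24)/(z - 4)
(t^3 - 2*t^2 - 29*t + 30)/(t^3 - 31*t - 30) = (t - 1)/(t + 1)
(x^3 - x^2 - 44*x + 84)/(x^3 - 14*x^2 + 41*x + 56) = (x^3 - x^2 - 44*x + 84)/(x^3 - 14*x^2 + 41*x + 56)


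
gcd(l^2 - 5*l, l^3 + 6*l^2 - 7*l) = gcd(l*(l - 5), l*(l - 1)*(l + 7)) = l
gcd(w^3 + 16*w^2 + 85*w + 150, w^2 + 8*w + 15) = w + 5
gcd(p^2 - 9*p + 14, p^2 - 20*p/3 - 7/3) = p - 7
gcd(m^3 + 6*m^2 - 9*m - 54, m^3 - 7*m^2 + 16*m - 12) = m - 3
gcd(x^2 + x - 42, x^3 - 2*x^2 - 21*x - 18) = x - 6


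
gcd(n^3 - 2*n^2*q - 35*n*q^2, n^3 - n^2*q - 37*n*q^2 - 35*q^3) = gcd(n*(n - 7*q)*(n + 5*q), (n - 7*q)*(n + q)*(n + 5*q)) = -n^2 + 2*n*q + 35*q^2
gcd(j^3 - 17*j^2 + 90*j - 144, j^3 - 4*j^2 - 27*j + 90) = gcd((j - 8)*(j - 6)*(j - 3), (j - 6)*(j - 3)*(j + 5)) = j^2 - 9*j + 18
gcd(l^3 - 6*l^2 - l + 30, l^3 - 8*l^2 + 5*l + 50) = l^2 - 3*l - 10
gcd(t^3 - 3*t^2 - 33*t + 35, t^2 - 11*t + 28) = t - 7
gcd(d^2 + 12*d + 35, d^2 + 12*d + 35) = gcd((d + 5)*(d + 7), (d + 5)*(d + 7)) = d^2 + 12*d + 35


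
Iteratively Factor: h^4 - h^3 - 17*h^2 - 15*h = (h + 1)*(h^3 - 2*h^2 - 15*h) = (h + 1)*(h + 3)*(h^2 - 5*h) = h*(h + 1)*(h + 3)*(h - 5)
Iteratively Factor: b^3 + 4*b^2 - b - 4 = (b + 4)*(b^2 - 1) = (b - 1)*(b + 4)*(b + 1)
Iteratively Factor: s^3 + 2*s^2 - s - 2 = (s + 2)*(s^2 - 1) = (s - 1)*(s + 2)*(s + 1)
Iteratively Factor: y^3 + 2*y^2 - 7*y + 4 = (y - 1)*(y^2 + 3*y - 4) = (y - 1)*(y + 4)*(y - 1)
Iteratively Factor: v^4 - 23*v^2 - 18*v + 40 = (v + 4)*(v^3 - 4*v^2 - 7*v + 10) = (v - 1)*(v + 4)*(v^2 - 3*v - 10) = (v - 5)*(v - 1)*(v + 4)*(v + 2)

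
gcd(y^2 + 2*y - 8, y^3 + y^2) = 1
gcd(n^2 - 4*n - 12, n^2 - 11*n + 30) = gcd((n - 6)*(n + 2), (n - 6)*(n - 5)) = n - 6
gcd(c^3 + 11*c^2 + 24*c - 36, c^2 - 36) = c + 6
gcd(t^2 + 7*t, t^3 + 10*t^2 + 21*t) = t^2 + 7*t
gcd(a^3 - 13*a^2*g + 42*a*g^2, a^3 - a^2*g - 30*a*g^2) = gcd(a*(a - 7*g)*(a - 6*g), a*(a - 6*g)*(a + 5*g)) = a^2 - 6*a*g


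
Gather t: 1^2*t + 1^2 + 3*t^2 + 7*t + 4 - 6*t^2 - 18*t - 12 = -3*t^2 - 10*t - 7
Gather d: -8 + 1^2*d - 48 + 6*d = 7*d - 56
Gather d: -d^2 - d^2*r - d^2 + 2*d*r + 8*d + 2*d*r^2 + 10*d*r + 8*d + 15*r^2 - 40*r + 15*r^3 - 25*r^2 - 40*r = d^2*(-r - 2) + d*(2*r^2 + 12*r + 16) + 15*r^3 - 10*r^2 - 80*r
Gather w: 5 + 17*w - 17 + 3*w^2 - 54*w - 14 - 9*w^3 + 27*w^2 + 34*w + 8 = -9*w^3 + 30*w^2 - 3*w - 18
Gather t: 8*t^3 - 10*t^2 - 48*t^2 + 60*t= 8*t^3 - 58*t^2 + 60*t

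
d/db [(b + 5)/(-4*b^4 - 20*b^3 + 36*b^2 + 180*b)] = 3*(b^2 - 3)/(4*b^2*(b^4 - 18*b^2 + 81))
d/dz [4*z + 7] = 4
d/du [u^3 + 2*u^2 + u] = 3*u^2 + 4*u + 1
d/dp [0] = 0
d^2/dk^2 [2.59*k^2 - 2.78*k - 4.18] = 5.18000000000000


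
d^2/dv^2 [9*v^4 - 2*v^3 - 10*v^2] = 108*v^2 - 12*v - 20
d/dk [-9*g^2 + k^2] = 2*k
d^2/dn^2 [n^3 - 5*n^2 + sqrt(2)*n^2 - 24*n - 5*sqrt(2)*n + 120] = 6*n - 10 + 2*sqrt(2)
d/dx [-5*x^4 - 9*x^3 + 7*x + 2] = -20*x^3 - 27*x^2 + 7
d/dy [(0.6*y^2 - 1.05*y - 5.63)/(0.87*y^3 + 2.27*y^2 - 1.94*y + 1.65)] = (-0.522*y^4 + 1.827*y^3 + 15.9138*y^2 + 27.5402*y - 12.6547)/(0.7569*y^6 + 3.9498*y^5 + 1.7773*y^4 - 5.9366*y^3 + 11.2546*y^2 - 6.402*y + 2.7225)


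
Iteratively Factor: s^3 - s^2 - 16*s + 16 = (s - 4)*(s^2 + 3*s - 4) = (s - 4)*(s - 1)*(s + 4)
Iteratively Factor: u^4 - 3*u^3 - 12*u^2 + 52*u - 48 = (u - 3)*(u^3 - 12*u + 16) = (u - 3)*(u - 2)*(u^2 + 2*u - 8) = (u - 3)*(u - 2)^2*(u + 4)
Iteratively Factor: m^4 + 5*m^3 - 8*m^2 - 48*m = (m + 4)*(m^3 + m^2 - 12*m) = (m - 3)*(m + 4)*(m^2 + 4*m) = m*(m - 3)*(m + 4)*(m + 4)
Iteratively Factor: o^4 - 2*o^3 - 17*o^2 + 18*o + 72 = (o - 4)*(o^3 + 2*o^2 - 9*o - 18) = (o - 4)*(o - 3)*(o^2 + 5*o + 6) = (o - 4)*(o - 3)*(o + 2)*(o + 3)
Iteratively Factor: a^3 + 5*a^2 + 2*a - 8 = (a + 2)*(a^2 + 3*a - 4) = (a - 1)*(a + 2)*(a + 4)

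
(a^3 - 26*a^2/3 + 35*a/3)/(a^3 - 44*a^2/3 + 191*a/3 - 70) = a/(a - 6)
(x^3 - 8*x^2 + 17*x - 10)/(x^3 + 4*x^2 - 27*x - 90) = (x^2 - 3*x + 2)/(x^2 + 9*x + 18)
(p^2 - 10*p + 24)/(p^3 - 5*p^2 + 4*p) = (p - 6)/(p*(p - 1))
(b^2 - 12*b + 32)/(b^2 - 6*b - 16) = (b - 4)/(b + 2)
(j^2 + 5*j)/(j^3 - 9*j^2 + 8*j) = (j + 5)/(j^2 - 9*j + 8)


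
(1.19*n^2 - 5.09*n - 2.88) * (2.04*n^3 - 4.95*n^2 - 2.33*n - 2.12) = 2.4276*n^5 - 16.2741*n^4 + 16.5476*n^3 + 23.5929*n^2 + 17.5012*n + 6.1056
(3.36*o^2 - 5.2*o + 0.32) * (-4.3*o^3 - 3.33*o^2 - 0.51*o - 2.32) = -14.448*o^5 + 11.1712*o^4 + 14.2264*o^3 - 6.2088*o^2 + 11.9008*o - 0.7424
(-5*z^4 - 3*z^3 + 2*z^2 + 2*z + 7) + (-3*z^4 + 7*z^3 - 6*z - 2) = -8*z^4 + 4*z^3 + 2*z^2 - 4*z + 5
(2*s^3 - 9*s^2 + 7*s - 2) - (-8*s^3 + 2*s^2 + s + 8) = 10*s^3 - 11*s^2 + 6*s - 10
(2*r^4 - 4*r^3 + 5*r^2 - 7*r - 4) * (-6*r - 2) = -12*r^5 + 20*r^4 - 22*r^3 + 32*r^2 + 38*r + 8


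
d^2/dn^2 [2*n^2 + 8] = 4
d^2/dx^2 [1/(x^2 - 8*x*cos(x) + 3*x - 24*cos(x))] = 2*(-(x^2 - 8*x*cos(x) + 3*x - 24*cos(x))*(4*x*cos(x) + 8*sin(x) + 12*cos(x) + 1) + (8*x*sin(x) + 2*x + 24*sin(x) - 8*cos(x) + 3)^2)/((x + 3)^3*(x - 8*cos(x))^3)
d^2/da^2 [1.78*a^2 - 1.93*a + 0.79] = 3.56000000000000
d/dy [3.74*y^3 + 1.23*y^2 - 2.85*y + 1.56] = 11.22*y^2 + 2.46*y - 2.85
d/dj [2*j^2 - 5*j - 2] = 4*j - 5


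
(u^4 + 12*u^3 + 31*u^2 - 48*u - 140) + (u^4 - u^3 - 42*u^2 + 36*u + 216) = 2*u^4 + 11*u^3 - 11*u^2 - 12*u + 76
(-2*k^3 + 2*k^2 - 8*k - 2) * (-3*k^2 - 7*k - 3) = 6*k^5 + 8*k^4 + 16*k^3 + 56*k^2 + 38*k + 6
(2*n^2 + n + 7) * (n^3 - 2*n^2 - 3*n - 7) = 2*n^5 - 3*n^4 - n^3 - 31*n^2 - 28*n - 49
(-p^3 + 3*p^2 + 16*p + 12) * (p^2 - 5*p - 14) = -p^5 + 8*p^4 + 15*p^3 - 110*p^2 - 284*p - 168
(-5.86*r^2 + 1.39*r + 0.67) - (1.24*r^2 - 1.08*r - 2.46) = -7.1*r^2 + 2.47*r + 3.13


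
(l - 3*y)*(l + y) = l^2 - 2*l*y - 3*y^2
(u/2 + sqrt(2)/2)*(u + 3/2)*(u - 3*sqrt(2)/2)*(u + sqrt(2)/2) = u^4/2 + 3*u^3/4 - 7*u^2/4 - 21*u/8 - 3*sqrt(2)*u/4 - 9*sqrt(2)/8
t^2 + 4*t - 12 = (t - 2)*(t + 6)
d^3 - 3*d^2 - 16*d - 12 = (d - 6)*(d + 1)*(d + 2)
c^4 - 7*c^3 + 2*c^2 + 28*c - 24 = (c - 6)*(c - 2)*(c - 1)*(c + 2)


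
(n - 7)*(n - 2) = n^2 - 9*n + 14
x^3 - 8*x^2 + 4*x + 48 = (x - 6)*(x - 4)*(x + 2)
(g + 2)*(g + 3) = g^2 + 5*g + 6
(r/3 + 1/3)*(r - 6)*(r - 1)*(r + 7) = r^4/3 + r^3/3 - 43*r^2/3 - r/3 + 14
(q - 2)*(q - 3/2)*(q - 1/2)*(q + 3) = q^4 - q^3 - 29*q^2/4 + 51*q/4 - 9/2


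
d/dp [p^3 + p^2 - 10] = p*(3*p + 2)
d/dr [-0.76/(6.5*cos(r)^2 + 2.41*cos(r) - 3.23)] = -(9.88*cos(r) + 1.8316)*sin(r)/(6.5*cos(r)^2 + 2.41*cos(r) - 3.23)^2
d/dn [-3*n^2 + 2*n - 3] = 2 - 6*n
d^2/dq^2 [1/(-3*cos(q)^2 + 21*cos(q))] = ((1 - cos(2*q))^2 + 105*cos(q)/4 + 51*cos(2*q)/2 - 21*cos(3*q)/4 - 153/2)/(3*(cos(q) - 7)^3*cos(q)^3)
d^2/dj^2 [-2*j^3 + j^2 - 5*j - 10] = 2 - 12*j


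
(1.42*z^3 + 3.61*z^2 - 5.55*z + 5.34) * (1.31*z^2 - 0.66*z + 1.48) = 1.8602*z^5 + 3.7919*z^4 - 7.5515*z^3 + 16.0012*z^2 - 11.7384*z + 7.9032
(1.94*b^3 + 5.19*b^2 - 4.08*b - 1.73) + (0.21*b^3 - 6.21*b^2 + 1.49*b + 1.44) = 2.15*b^3 - 1.02*b^2 - 2.59*b - 0.29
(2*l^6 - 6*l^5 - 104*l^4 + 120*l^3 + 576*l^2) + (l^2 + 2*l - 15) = 2*l^6 - 6*l^5 - 104*l^4 + 120*l^3 + 577*l^2 + 2*l - 15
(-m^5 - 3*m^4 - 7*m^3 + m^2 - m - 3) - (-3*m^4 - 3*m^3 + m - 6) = -m^5 - 4*m^3 + m^2 - 2*m + 3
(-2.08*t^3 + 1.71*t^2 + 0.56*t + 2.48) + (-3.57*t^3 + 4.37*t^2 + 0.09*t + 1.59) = -5.65*t^3 + 6.08*t^2 + 0.65*t + 4.07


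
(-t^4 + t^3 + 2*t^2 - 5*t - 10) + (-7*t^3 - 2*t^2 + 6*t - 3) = -t^4 - 6*t^3 + t - 13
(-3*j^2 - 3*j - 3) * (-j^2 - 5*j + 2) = 3*j^4 + 18*j^3 + 12*j^2 + 9*j - 6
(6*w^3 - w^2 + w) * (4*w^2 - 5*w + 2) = 24*w^5 - 34*w^4 + 21*w^3 - 7*w^2 + 2*w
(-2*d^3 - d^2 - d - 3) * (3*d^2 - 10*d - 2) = -6*d^5 + 17*d^4 + 11*d^3 + 3*d^2 + 32*d + 6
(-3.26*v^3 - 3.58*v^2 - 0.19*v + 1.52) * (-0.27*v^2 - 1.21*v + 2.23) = 0.8802*v^5 + 4.9112*v^4 - 2.8867*v^3 - 8.1639*v^2 - 2.2629*v + 3.3896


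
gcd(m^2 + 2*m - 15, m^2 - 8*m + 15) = m - 3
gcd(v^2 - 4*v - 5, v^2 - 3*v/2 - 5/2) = v + 1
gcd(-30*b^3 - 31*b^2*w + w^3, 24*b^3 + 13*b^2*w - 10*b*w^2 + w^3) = b + w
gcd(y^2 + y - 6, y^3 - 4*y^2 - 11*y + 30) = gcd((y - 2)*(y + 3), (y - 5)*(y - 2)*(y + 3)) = y^2 + y - 6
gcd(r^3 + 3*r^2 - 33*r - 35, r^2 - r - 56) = r + 7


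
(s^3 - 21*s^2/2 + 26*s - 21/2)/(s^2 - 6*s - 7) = (2*s^2 - 7*s + 3)/(2*(s + 1))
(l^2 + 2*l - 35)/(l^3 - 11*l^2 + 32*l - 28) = (l^2 + 2*l - 35)/(l^3 - 11*l^2 + 32*l - 28)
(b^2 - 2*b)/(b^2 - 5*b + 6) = b/(b - 3)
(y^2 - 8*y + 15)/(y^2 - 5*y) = (y - 3)/y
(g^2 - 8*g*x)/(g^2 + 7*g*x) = (g - 8*x)/(g + 7*x)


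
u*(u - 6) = u^2 - 6*u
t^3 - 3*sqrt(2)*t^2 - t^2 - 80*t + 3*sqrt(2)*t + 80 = (t - 1)*(t - 8*sqrt(2))*(t + 5*sqrt(2))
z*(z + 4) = z^2 + 4*z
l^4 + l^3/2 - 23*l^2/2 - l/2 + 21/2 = (l - 3)*(l - 1)*(l + 1)*(l + 7/2)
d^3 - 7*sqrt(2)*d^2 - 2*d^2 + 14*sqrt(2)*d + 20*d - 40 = (d - 2)*(d - 5*sqrt(2))*(d - 2*sqrt(2))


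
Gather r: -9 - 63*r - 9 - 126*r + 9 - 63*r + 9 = -252*r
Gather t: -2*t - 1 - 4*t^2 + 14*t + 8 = -4*t^2 + 12*t + 7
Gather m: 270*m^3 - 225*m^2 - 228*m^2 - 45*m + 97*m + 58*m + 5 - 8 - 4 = 270*m^3 - 453*m^2 + 110*m - 7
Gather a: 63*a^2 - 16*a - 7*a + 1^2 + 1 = 63*a^2 - 23*a + 2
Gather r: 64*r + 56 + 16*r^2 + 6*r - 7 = 16*r^2 + 70*r + 49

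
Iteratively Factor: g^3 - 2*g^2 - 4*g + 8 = (g + 2)*(g^2 - 4*g + 4) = (g - 2)*(g + 2)*(g - 2)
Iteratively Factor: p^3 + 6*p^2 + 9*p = (p)*(p^2 + 6*p + 9) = p*(p + 3)*(p + 3)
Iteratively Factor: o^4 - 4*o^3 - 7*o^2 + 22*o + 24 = (o + 1)*(o^3 - 5*o^2 - 2*o + 24) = (o + 1)*(o + 2)*(o^2 - 7*o + 12) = (o - 4)*(o + 1)*(o + 2)*(o - 3)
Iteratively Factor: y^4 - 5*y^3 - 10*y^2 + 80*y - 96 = (y - 3)*(y^3 - 2*y^2 - 16*y + 32) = (y - 3)*(y - 2)*(y^2 - 16) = (y - 3)*(y - 2)*(y + 4)*(y - 4)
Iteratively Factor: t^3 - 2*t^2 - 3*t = (t)*(t^2 - 2*t - 3) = t*(t + 1)*(t - 3)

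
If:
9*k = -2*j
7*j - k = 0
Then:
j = 0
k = 0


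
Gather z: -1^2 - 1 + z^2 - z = z^2 - z - 2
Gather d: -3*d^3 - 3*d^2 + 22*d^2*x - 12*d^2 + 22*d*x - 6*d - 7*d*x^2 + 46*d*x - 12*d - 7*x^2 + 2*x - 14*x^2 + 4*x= -3*d^3 + d^2*(22*x - 15) + d*(-7*x^2 + 68*x - 18) - 21*x^2 + 6*x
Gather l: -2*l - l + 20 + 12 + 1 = 33 - 3*l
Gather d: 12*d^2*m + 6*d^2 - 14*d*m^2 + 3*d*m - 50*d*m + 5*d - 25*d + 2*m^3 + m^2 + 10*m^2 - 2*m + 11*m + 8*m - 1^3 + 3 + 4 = d^2*(12*m + 6) + d*(-14*m^2 - 47*m - 20) + 2*m^3 + 11*m^2 + 17*m + 6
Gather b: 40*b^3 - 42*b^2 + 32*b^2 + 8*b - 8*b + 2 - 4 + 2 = 40*b^3 - 10*b^2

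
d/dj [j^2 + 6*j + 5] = 2*j + 6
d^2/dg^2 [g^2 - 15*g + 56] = 2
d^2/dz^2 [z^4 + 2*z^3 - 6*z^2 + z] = 12*z^2 + 12*z - 12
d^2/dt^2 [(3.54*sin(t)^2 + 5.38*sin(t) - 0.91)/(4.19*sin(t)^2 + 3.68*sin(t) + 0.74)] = (4.26325641456066e-14*sin(t)^6 - 39.8678500000002*sin(t)^5 + 142.8239*sin(t)^4 + 192.9971*sin(t)^3 - 153.77885*sin(t)^2 - 189.7004*sin(t) - 44.4287)/(73.560059*sin(t)^6 + 193.819344*sin(t)^5 + 209.20251*sin(t)^4 + 118.29728*sin(t)^3 + 36.94746*sin(t)^2 + 6.045504*sin(t) + 0.405224)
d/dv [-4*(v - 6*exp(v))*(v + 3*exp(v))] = 12*v*exp(v) - 8*v + 144*exp(2*v) + 12*exp(v)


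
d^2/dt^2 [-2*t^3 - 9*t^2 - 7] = -12*t - 18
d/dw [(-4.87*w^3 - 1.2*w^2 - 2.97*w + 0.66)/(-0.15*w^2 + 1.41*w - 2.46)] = (0.7305*w^4 - 13.7334*w^3 + 33.8031*w^2 + 6.102*w + 6.3756)/(0.0225*w^4 - 0.423*w^3 + 2.7261*w^2 - 6.9372*w + 6.0516)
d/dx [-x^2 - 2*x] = -2*x - 2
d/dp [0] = 0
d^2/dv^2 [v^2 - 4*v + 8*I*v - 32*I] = 2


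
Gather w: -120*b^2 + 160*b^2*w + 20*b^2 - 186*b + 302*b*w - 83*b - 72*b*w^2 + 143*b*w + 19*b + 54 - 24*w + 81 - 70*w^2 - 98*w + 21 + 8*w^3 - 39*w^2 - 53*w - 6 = -100*b^2 - 250*b + 8*w^3 + w^2*(-72*b - 109) + w*(160*b^2 + 445*b - 175) + 150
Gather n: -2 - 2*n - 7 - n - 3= -3*n - 12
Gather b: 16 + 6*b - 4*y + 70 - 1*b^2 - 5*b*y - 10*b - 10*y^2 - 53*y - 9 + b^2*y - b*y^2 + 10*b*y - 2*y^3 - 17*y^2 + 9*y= b^2*(y - 1) + b*(-y^2 + 5*y - 4) - 2*y^3 - 27*y^2 - 48*y + 77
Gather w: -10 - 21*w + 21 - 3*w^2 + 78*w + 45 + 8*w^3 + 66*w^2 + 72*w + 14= 8*w^3 + 63*w^2 + 129*w + 70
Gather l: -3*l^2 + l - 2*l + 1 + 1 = -3*l^2 - l + 2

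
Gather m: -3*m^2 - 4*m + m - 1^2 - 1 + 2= -3*m^2 - 3*m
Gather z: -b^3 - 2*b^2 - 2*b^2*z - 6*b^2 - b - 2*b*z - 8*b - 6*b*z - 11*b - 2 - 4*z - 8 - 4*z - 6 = -b^3 - 8*b^2 - 20*b + z*(-2*b^2 - 8*b - 8) - 16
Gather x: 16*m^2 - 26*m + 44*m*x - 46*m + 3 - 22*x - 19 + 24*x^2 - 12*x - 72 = 16*m^2 - 72*m + 24*x^2 + x*(44*m - 34) - 88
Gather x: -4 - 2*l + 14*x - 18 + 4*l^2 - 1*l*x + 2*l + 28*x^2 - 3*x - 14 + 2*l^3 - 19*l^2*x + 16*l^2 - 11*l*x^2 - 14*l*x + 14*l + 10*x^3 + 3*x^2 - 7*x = 2*l^3 + 20*l^2 + 14*l + 10*x^3 + x^2*(31 - 11*l) + x*(-19*l^2 - 15*l + 4) - 36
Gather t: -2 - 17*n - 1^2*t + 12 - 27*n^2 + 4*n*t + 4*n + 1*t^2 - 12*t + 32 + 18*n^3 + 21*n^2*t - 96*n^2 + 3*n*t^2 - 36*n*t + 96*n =18*n^3 - 123*n^2 + 83*n + t^2*(3*n + 1) + t*(21*n^2 - 32*n - 13) + 42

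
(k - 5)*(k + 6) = k^2 + k - 30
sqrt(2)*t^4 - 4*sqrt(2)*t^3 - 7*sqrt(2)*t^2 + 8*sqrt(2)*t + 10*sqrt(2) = (t - 5)*(t - sqrt(2))*(t + sqrt(2))*(sqrt(2)*t + sqrt(2))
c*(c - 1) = c^2 - c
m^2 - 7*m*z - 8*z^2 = (m - 8*z)*(m + z)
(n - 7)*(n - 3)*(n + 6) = n^3 - 4*n^2 - 39*n + 126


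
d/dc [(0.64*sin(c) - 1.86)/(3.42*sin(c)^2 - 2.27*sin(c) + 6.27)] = (-2.1888*sin(c)^2 + 12.7224*sin(c) - 0.2094)*cos(c)/(11.6964*sin(c)^4 - 15.5268*sin(c)^3 + 48.0397*sin(c)^2 - 28.4658*sin(c) + 39.3129)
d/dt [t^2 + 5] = 2*t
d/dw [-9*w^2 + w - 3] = 1 - 18*w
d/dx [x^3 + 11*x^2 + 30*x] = 3*x^2 + 22*x + 30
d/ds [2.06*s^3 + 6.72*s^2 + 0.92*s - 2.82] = 6.18*s^2 + 13.44*s + 0.92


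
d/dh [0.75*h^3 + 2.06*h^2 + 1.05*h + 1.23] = 2.25*h^2 + 4.12*h + 1.05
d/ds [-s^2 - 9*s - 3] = -2*s - 9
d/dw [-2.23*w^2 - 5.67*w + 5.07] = -4.46*w - 5.67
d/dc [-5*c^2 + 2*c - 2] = 2 - 10*c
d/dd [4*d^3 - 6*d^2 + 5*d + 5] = 12*d^2 - 12*d + 5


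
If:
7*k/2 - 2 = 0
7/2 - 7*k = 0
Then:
No Solution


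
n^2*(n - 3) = n^3 - 3*n^2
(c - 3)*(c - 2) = c^2 - 5*c + 6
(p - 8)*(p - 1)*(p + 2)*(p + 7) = p^4 - 59*p^2 - 54*p + 112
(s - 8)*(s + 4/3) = s^2 - 20*s/3 - 32/3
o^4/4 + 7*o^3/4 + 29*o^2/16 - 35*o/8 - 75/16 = (o/4 + 1/4)*(o - 3/2)*(o + 5/2)*(o + 5)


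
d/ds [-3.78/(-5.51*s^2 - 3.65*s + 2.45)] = (-41.6556*s - 13.797)/(5.51*s^2 + 3.65*s - 2.45)^2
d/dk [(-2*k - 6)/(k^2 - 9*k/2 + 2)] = 4*(2*k^2 + 12*k - 31)/(4*k^4 - 36*k^3 + 97*k^2 - 72*k + 16)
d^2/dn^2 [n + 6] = 0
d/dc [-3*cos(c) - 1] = 3*sin(c)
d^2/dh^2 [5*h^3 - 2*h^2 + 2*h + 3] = 30*h - 4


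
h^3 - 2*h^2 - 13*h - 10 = (h - 5)*(h + 1)*(h + 2)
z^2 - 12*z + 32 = (z - 8)*(z - 4)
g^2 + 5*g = g*(g + 5)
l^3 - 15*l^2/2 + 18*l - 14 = (l - 7/2)*(l - 2)^2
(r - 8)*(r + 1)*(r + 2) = r^3 - 5*r^2 - 22*r - 16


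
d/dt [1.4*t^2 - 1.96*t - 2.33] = 2.8*t - 1.96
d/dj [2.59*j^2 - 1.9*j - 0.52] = 5.18*j - 1.9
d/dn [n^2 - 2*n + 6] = 2*n - 2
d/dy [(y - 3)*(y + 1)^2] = (y + 1)*(3*y - 5)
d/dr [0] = 0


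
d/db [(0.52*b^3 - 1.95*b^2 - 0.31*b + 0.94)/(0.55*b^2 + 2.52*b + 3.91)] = (0.286*b^4 + 2.6208*b^3 + 1.3561*b^2 - 16.283*b - 3.5809)/(0.3025*b^4 + 2.772*b^3 + 10.6514*b^2 + 19.7064*b + 15.2881)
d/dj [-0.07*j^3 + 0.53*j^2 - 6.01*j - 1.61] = -0.21*j^2 + 1.06*j - 6.01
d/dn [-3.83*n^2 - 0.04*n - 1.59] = -7.66*n - 0.04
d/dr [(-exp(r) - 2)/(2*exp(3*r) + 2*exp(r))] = (exp(3*r) + 3*exp(2*r) + 1)/(exp(5*r) + 2*exp(3*r) + exp(r))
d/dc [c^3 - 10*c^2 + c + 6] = 3*c^2 - 20*c + 1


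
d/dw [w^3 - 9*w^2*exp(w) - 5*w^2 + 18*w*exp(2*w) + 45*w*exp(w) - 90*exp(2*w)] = -9*w^2*exp(w) + 3*w^2 + 36*w*exp(2*w) + 27*w*exp(w) - 10*w - 162*exp(2*w) + 45*exp(w)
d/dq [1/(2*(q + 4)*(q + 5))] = (-q - 9/2)/(q^4 + 18*q^3 + 121*q^2 + 360*q + 400)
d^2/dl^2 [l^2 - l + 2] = 2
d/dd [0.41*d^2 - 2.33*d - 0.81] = 0.82*d - 2.33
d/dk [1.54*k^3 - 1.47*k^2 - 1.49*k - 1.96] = 4.62*k^2 - 2.94*k - 1.49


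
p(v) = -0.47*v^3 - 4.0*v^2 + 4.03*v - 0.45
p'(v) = -1.41*v^2 - 8.0*v + 4.03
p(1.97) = -11.63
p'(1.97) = -17.20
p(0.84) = -0.17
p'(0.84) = -3.68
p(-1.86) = -18.76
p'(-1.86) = 14.03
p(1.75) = -8.17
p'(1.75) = -14.29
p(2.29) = -17.84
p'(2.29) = -21.68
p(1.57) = -5.80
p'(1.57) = -12.01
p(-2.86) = -33.70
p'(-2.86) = 15.38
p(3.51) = -55.91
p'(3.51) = -41.42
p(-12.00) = 187.35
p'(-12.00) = -103.01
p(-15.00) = 625.35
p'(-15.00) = -193.22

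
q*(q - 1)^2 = q^3 - 2*q^2 + q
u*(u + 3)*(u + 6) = u^3 + 9*u^2 + 18*u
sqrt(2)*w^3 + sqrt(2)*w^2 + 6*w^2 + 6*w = w*(w + 3*sqrt(2))*(sqrt(2)*w + sqrt(2))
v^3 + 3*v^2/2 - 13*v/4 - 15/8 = (v - 3/2)*(v + 1/2)*(v + 5/2)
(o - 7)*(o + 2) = o^2 - 5*o - 14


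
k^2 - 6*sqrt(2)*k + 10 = (k - 5*sqrt(2))*(k - sqrt(2))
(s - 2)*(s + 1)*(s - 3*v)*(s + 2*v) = s^4 - s^3*v - s^3 - 6*s^2*v^2 + s^2*v - 2*s^2 + 6*s*v^2 + 2*s*v + 12*v^2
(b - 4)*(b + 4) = b^2 - 16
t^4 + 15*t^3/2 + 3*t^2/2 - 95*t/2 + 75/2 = (t - 3/2)*(t - 1)*(t + 5)^2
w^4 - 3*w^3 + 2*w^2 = w^2*(w - 2)*(w - 1)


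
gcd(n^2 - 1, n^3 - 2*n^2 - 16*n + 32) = 1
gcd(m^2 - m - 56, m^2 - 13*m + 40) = m - 8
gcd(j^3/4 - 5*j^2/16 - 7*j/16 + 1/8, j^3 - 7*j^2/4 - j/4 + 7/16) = 1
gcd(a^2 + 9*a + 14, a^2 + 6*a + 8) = a + 2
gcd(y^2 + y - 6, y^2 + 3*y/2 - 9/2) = y + 3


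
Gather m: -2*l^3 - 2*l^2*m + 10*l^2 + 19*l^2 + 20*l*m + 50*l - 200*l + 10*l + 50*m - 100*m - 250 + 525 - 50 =-2*l^3 + 29*l^2 - 140*l + m*(-2*l^2 + 20*l - 50) + 225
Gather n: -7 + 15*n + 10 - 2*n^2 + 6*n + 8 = -2*n^2 + 21*n + 11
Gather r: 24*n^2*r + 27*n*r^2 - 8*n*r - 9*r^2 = r^2*(27*n - 9) + r*(24*n^2 - 8*n)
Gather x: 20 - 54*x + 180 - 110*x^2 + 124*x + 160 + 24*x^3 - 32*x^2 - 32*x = 24*x^3 - 142*x^2 + 38*x + 360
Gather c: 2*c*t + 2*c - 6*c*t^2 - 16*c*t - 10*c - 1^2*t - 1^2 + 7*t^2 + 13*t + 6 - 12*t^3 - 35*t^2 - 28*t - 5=c*(-6*t^2 - 14*t - 8) - 12*t^3 - 28*t^2 - 16*t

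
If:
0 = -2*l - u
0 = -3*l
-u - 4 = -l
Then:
No Solution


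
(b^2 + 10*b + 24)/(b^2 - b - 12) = (b^2 + 10*b + 24)/(b^2 - b - 12)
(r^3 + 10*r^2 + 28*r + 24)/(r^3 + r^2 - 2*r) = (r^2 + 8*r + 12)/(r*(r - 1))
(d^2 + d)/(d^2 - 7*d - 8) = d/(d - 8)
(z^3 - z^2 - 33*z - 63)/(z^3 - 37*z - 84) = (z + 3)/(z + 4)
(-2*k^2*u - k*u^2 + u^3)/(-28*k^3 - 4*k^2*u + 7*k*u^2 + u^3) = u*(k + u)/(14*k^2 + 9*k*u + u^2)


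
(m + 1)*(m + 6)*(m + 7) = m^3 + 14*m^2 + 55*m + 42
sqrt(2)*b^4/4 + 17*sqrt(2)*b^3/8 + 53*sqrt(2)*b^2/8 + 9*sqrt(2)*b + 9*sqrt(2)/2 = (b/2 + 1)*(b + 3/2)*(b + 3)*(sqrt(2)*b/2 + sqrt(2))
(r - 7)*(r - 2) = r^2 - 9*r + 14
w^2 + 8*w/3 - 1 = (w - 1/3)*(w + 3)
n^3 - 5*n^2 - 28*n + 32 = (n - 8)*(n - 1)*(n + 4)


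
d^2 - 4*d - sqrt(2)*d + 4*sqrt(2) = (d - 4)*(d - sqrt(2))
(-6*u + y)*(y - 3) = -6*u*y + 18*u + y^2 - 3*y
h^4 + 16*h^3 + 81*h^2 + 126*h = h*(h + 3)*(h + 6)*(h + 7)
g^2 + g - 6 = (g - 2)*(g + 3)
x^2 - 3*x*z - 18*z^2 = (x - 6*z)*(x + 3*z)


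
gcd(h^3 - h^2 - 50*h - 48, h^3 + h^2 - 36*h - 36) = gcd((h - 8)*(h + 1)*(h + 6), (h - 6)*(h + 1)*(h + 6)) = h^2 + 7*h + 6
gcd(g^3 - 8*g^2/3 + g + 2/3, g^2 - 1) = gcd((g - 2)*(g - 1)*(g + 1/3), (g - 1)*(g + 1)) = g - 1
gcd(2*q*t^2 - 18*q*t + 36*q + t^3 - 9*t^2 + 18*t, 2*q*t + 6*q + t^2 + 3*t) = 2*q + t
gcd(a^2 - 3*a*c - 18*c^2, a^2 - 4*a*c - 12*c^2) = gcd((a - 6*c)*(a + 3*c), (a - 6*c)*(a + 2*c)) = a - 6*c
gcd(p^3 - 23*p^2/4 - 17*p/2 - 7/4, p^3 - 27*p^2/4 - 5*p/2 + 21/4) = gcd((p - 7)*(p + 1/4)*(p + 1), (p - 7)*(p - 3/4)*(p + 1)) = p^2 - 6*p - 7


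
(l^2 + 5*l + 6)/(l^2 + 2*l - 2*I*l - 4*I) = (l + 3)/(l - 2*I)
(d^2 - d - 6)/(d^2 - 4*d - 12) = (d - 3)/(d - 6)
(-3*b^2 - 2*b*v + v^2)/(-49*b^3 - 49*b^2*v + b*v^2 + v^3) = (-3*b + v)/(-49*b^2 + v^2)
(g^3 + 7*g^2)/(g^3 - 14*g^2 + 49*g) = g*(g + 7)/(g^2 - 14*g + 49)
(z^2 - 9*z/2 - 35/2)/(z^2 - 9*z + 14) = (z + 5/2)/(z - 2)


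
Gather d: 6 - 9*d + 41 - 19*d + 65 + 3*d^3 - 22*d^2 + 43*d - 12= 3*d^3 - 22*d^2 + 15*d + 100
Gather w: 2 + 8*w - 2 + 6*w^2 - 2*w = 6*w^2 + 6*w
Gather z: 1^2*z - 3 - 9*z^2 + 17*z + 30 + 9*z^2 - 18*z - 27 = 0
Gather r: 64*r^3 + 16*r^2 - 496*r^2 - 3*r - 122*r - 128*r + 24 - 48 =64*r^3 - 480*r^2 - 253*r - 24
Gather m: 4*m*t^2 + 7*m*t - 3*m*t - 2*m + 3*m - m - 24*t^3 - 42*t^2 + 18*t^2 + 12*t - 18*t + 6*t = m*(4*t^2 + 4*t) - 24*t^3 - 24*t^2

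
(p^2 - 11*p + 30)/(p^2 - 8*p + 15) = (p - 6)/(p - 3)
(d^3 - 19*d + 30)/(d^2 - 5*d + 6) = d + 5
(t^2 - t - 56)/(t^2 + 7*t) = (t - 8)/t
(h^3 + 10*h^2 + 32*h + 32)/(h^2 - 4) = (h^2 + 8*h + 16)/(h - 2)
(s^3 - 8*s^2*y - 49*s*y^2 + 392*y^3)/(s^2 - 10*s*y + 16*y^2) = (-s^2 + 49*y^2)/(-s + 2*y)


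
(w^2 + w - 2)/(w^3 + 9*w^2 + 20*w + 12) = (w - 1)/(w^2 + 7*w + 6)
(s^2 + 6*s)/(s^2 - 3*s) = (s + 6)/(s - 3)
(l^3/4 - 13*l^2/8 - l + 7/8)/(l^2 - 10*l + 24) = (2*l^3 - 13*l^2 - 8*l + 7)/(8*(l^2 - 10*l + 24))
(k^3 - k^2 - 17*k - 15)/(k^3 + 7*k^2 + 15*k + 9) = (k - 5)/(k + 3)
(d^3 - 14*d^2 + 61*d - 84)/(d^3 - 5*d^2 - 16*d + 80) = (d^2 - 10*d + 21)/(d^2 - d - 20)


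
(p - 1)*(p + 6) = p^2 + 5*p - 6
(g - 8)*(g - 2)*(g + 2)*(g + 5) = g^4 - 3*g^3 - 44*g^2 + 12*g + 160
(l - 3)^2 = l^2 - 6*l + 9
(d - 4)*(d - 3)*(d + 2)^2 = d^4 - 3*d^3 - 12*d^2 + 20*d + 48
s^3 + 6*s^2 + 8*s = s*(s + 2)*(s + 4)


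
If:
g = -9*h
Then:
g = -9*h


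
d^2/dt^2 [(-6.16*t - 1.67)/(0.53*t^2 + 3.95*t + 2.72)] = (-(1.06*t + 3.95)*(2.12*t + 7.9)*(6.16*t + 1.67) + (19.5888*t + 50.4342)*(0.53*t^2 + 3.95*t + 2.72))/(0.53*t^2 + 3.95*t + 2.72)^3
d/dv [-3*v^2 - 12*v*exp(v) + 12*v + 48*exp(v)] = -12*v*exp(v) - 6*v + 36*exp(v) + 12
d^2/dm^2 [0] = 0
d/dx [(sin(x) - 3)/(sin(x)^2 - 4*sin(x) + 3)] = -cos(x)/(sin(x) - 1)^2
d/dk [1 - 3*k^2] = -6*k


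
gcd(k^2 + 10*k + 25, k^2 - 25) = k + 5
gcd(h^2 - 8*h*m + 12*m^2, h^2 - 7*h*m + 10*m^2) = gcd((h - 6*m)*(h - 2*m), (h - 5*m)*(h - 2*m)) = h - 2*m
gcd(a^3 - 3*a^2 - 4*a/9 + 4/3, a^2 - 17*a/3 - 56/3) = 1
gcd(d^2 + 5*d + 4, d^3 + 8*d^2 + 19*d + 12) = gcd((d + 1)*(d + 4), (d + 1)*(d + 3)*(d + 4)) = d^2 + 5*d + 4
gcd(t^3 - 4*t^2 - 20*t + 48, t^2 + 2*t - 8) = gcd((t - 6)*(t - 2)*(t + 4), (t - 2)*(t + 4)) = t^2 + 2*t - 8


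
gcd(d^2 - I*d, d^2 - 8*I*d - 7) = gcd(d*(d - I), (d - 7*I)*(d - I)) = d - I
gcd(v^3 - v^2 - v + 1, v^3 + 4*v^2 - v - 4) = v^2 - 1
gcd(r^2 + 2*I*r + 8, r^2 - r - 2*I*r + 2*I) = r - 2*I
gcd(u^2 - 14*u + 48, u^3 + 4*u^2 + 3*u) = 1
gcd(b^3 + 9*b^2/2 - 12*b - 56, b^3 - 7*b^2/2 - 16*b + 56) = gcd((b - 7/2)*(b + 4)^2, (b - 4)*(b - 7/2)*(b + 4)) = b^2 + b/2 - 14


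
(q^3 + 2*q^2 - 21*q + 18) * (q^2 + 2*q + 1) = q^5 + 4*q^4 - 16*q^3 - 22*q^2 + 15*q + 18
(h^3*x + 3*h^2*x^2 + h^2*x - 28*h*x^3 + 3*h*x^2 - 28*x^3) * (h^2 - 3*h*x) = h^5*x + h^4*x - 37*h^3*x^3 + 84*h^2*x^4 - 37*h^2*x^3 + 84*h*x^4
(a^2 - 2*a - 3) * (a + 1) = a^3 - a^2 - 5*a - 3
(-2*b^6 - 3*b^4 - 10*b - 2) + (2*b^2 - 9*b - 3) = -2*b^6 - 3*b^4 + 2*b^2 - 19*b - 5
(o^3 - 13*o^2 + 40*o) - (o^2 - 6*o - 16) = o^3 - 14*o^2 + 46*o + 16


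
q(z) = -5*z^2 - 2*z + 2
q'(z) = -10*z - 2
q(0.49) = -0.18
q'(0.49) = -6.90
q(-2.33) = -20.48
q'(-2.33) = 21.30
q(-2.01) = -14.18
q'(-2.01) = 18.10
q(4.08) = -89.39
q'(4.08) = -42.80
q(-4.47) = -88.96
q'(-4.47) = 42.70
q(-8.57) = -348.08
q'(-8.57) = 83.70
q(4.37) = -102.22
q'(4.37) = -45.70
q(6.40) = -215.60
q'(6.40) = -66.00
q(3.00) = -49.00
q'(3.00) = -32.00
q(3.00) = -49.00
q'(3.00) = -32.00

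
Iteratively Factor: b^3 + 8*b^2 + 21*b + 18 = (b + 2)*(b^2 + 6*b + 9) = (b + 2)*(b + 3)*(b + 3)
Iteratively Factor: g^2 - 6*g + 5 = (g - 5)*(g - 1)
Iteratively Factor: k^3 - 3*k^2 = (k - 3)*(k^2) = k*(k - 3)*(k)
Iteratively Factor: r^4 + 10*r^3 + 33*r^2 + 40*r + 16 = (r + 1)*(r^3 + 9*r^2 + 24*r + 16) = (r + 1)^2*(r^2 + 8*r + 16) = (r + 1)^2*(r + 4)*(r + 4)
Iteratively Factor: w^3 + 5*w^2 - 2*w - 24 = (w + 4)*(w^2 + w - 6) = (w + 3)*(w + 4)*(w - 2)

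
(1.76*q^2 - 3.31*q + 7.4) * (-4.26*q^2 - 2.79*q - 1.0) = -7.4976*q^4 + 9.1902*q^3 - 24.0491*q^2 - 17.336*q - 7.4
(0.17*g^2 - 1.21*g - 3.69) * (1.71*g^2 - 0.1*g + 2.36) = 0.2907*g^4 - 2.0861*g^3 - 5.7877*g^2 - 2.4866*g - 8.7084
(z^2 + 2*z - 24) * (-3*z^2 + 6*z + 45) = -3*z^4 + 129*z^2 - 54*z - 1080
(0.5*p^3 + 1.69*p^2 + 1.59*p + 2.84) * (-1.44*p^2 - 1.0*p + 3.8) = -0.72*p^5 - 2.9336*p^4 - 2.0796*p^3 + 0.7424*p^2 + 3.202*p + 10.792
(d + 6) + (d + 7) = 2*d + 13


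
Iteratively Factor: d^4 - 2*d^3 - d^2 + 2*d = (d - 1)*(d^3 - d^2 - 2*d) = (d - 1)*(d + 1)*(d^2 - 2*d) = (d - 2)*(d - 1)*(d + 1)*(d)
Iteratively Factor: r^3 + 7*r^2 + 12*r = (r + 3)*(r^2 + 4*r) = r*(r + 3)*(r + 4)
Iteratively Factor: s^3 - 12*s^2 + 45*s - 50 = (s - 5)*(s^2 - 7*s + 10) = (s - 5)^2*(s - 2)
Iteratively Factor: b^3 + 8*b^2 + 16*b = (b + 4)*(b^2 + 4*b) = b*(b + 4)*(b + 4)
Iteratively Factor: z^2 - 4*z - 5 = (z - 5)*(z + 1)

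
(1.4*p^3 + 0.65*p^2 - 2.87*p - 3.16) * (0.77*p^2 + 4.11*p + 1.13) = 1.078*p^5 + 6.2545*p^4 + 2.0436*p^3 - 13.4944*p^2 - 16.2307*p - 3.5708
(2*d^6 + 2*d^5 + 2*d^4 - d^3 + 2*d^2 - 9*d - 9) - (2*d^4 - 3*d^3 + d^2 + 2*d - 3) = 2*d^6 + 2*d^5 + 2*d^3 + d^2 - 11*d - 6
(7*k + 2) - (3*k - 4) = 4*k + 6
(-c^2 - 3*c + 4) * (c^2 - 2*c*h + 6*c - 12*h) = -c^4 + 2*c^3*h - 9*c^3 + 18*c^2*h - 14*c^2 + 28*c*h + 24*c - 48*h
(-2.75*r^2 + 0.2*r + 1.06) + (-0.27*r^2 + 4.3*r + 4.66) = -3.02*r^2 + 4.5*r + 5.72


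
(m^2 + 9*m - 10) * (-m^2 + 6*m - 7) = -m^4 - 3*m^3 + 57*m^2 - 123*m + 70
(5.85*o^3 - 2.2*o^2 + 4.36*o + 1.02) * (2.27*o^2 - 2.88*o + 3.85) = 13.2795*o^5 - 21.842*o^4 + 38.7557*o^3 - 18.7114*o^2 + 13.8484*o + 3.927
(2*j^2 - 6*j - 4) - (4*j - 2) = 2*j^2 - 10*j - 2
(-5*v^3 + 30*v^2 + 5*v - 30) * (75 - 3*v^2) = 15*v^5 - 90*v^4 - 390*v^3 + 2340*v^2 + 375*v - 2250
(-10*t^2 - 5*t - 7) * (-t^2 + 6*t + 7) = 10*t^4 - 55*t^3 - 93*t^2 - 77*t - 49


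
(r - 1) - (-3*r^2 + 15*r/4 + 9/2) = 3*r^2 - 11*r/4 - 11/2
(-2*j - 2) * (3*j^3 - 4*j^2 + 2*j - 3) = -6*j^4 + 2*j^3 + 4*j^2 + 2*j + 6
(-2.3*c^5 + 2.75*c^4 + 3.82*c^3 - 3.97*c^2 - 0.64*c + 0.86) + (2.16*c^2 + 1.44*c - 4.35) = -2.3*c^5 + 2.75*c^4 + 3.82*c^3 - 1.81*c^2 + 0.8*c - 3.49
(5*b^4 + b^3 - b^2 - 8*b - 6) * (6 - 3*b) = -15*b^5 + 27*b^4 + 9*b^3 + 18*b^2 - 30*b - 36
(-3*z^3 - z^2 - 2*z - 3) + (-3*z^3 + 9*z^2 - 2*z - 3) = -6*z^3 + 8*z^2 - 4*z - 6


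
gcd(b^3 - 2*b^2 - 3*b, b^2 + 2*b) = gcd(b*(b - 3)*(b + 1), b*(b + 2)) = b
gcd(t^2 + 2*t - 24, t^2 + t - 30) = t + 6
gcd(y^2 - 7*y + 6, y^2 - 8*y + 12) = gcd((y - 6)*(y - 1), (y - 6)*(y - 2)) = y - 6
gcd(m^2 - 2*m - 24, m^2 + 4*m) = m + 4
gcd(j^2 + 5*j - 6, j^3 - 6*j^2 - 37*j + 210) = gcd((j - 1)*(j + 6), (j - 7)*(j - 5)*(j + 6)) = j + 6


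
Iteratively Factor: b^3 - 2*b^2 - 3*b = (b + 1)*(b^2 - 3*b) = (b - 3)*(b + 1)*(b)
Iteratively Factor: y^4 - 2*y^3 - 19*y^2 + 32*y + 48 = (y - 4)*(y^3 + 2*y^2 - 11*y - 12) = (y - 4)*(y + 4)*(y^2 - 2*y - 3) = (y - 4)*(y + 1)*(y + 4)*(y - 3)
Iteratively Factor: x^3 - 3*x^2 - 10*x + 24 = (x + 3)*(x^2 - 6*x + 8) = (x - 2)*(x + 3)*(x - 4)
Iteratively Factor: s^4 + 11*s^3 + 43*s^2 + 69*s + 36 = (s + 3)*(s^3 + 8*s^2 + 19*s + 12) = (s + 3)*(s + 4)*(s^2 + 4*s + 3) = (s + 1)*(s + 3)*(s + 4)*(s + 3)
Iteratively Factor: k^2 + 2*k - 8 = (k - 2)*(k + 4)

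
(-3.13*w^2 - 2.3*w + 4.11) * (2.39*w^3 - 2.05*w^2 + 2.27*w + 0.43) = -7.4807*w^5 + 0.919499999999999*w^4 + 7.4328*w^3 - 14.9924*w^2 + 8.3407*w + 1.7673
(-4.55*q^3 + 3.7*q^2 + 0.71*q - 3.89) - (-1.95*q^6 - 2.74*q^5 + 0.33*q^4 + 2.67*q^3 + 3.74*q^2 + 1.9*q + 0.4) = 1.95*q^6 + 2.74*q^5 - 0.33*q^4 - 7.22*q^3 - 0.04*q^2 - 1.19*q - 4.29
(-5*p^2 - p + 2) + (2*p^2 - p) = -3*p^2 - 2*p + 2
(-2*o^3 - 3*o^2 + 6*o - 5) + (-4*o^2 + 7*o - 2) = -2*o^3 - 7*o^2 + 13*o - 7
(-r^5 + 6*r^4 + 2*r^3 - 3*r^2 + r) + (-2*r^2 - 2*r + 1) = -r^5 + 6*r^4 + 2*r^3 - 5*r^2 - r + 1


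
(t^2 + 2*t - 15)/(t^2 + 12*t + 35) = (t - 3)/(t + 7)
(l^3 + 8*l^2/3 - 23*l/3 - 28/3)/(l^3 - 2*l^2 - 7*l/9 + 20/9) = 3*(3*l^2 + 5*l - 28)/(9*l^2 - 27*l + 20)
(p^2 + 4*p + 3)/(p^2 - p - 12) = (p + 1)/(p - 4)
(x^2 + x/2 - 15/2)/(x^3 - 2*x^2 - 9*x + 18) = (x - 5/2)/(x^2 - 5*x + 6)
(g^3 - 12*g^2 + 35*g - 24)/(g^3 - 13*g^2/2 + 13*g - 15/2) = 2*(g - 8)/(2*g - 5)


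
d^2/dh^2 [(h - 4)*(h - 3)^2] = 6*h - 20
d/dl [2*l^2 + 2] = 4*l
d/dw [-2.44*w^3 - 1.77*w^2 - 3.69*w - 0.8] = -7.32*w^2 - 3.54*w - 3.69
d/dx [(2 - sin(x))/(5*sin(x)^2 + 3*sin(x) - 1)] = 5*(sin(x)^2 - 4*sin(x) - 1)*cos(x)/(5*sin(x)^2 + 3*sin(x) - 1)^2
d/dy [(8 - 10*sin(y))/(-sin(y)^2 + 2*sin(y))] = 2*(-5*cos(y) + 8/tan(y) - 8*cos(y)/sin(y)^2)/(sin(y) - 2)^2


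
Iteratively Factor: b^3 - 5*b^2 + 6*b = (b)*(b^2 - 5*b + 6) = b*(b - 3)*(b - 2)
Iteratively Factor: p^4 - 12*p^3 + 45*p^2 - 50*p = (p)*(p^3 - 12*p^2 + 45*p - 50) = p*(p - 2)*(p^2 - 10*p + 25) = p*(p - 5)*(p - 2)*(p - 5)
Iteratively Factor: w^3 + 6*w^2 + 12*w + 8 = (w + 2)*(w^2 + 4*w + 4) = (w + 2)^2*(w + 2)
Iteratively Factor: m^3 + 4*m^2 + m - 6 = (m - 1)*(m^2 + 5*m + 6) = (m - 1)*(m + 3)*(m + 2)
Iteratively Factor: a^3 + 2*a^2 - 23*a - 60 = (a + 3)*(a^2 - a - 20) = (a - 5)*(a + 3)*(a + 4)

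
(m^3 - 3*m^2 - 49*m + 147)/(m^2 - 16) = (m^3 - 3*m^2 - 49*m + 147)/(m^2 - 16)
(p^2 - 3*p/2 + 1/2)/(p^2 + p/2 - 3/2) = (2*p - 1)/(2*p + 3)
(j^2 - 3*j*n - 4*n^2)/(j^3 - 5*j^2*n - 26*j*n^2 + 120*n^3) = (j + n)/(j^2 - j*n - 30*n^2)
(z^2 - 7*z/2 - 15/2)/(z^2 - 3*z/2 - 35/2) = (2*z + 3)/(2*z + 7)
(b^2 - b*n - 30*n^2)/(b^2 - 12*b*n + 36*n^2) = (b + 5*n)/(b - 6*n)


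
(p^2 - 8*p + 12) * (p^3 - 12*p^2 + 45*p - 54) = p^5 - 20*p^4 + 153*p^3 - 558*p^2 + 972*p - 648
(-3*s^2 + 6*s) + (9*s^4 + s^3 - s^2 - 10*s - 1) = 9*s^4 + s^3 - 4*s^2 - 4*s - 1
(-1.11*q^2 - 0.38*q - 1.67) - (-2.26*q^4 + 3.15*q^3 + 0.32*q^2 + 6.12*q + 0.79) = 2.26*q^4 - 3.15*q^3 - 1.43*q^2 - 6.5*q - 2.46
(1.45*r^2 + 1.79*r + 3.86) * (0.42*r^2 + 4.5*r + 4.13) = 0.609*r^4 + 7.2768*r^3 + 15.6647*r^2 + 24.7627*r + 15.9418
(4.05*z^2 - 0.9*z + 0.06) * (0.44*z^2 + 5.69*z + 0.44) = 1.782*z^4 + 22.6485*z^3 - 3.3126*z^2 - 0.0546*z + 0.0264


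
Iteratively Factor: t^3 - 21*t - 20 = (t + 4)*(t^2 - 4*t - 5) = (t + 1)*(t + 4)*(t - 5)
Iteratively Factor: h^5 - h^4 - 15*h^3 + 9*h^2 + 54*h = (h - 3)*(h^4 + 2*h^3 - 9*h^2 - 18*h) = (h - 3)*(h + 3)*(h^3 - h^2 - 6*h) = (h - 3)*(h + 2)*(h + 3)*(h^2 - 3*h) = h*(h - 3)*(h + 2)*(h + 3)*(h - 3)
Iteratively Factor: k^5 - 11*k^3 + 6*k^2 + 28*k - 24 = (k - 2)*(k^4 + 2*k^3 - 7*k^2 - 8*k + 12) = (k - 2)*(k - 1)*(k^3 + 3*k^2 - 4*k - 12) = (k - 2)^2*(k - 1)*(k^2 + 5*k + 6) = (k - 2)^2*(k - 1)*(k + 2)*(k + 3)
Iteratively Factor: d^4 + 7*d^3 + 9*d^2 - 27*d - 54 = (d - 2)*(d^3 + 9*d^2 + 27*d + 27) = (d - 2)*(d + 3)*(d^2 + 6*d + 9) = (d - 2)*(d + 3)^2*(d + 3)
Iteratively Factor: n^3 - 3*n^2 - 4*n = (n + 1)*(n^2 - 4*n) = n*(n + 1)*(n - 4)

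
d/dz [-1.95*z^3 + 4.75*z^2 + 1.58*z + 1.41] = -5.85*z^2 + 9.5*z + 1.58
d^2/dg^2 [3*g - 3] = 0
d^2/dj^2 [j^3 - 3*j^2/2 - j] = 6*j - 3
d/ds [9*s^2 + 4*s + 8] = 18*s + 4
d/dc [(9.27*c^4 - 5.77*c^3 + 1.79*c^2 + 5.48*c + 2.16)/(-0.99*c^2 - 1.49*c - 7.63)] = (-18.3546*c^5 - 35.7246*c^4 - 265.7258*c^3 + 134.8334*c^2 - 23.0386*c - 38.594)/(0.9801*c^4 + 2.9502*c^3 + 17.3275*c^2 + 22.7374*c + 58.2169)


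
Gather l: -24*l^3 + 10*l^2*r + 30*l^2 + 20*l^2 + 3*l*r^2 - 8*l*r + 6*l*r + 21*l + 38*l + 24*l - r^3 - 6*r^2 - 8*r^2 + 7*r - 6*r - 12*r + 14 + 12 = -24*l^3 + l^2*(10*r + 50) + l*(3*r^2 - 2*r + 83) - r^3 - 14*r^2 - 11*r + 26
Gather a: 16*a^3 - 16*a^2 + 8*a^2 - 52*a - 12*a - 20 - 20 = 16*a^3 - 8*a^2 - 64*a - 40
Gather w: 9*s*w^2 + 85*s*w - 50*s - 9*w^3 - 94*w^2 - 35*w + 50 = -50*s - 9*w^3 + w^2*(9*s - 94) + w*(85*s - 35) + 50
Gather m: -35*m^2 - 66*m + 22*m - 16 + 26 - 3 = -35*m^2 - 44*m + 7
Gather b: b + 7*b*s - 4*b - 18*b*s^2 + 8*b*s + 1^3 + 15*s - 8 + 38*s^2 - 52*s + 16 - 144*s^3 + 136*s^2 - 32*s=b*(-18*s^2 + 15*s - 3) - 144*s^3 + 174*s^2 - 69*s + 9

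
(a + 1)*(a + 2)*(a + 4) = a^3 + 7*a^2 + 14*a + 8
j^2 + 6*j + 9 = (j + 3)^2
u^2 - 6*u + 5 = (u - 5)*(u - 1)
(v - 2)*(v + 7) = v^2 + 5*v - 14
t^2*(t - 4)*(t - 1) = t^4 - 5*t^3 + 4*t^2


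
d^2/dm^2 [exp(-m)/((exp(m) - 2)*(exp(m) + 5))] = (9*exp(4*m) + 33*exp(3*m) + 16*exp(2*m) - 90*exp(m) + 100)*exp(-m)/(exp(6*m) + 9*exp(5*m) - 3*exp(4*m) - 153*exp(3*m) + 30*exp(2*m) + 900*exp(m) - 1000)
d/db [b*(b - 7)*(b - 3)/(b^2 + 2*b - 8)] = (b^4 + 4*b^3 - 65*b^2 + 160*b - 168)/(b^4 + 4*b^3 - 12*b^2 - 32*b + 64)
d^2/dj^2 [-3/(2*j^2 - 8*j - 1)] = 12*(-2*j^2 + 8*j + 8*(j - 2)^2 + 1)/(-2*j^2 + 8*j + 1)^3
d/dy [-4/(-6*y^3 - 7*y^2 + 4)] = 8*y*(-9*y - 7)/(6*y^3 + 7*y^2 - 4)^2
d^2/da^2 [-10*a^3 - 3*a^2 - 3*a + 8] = -60*a - 6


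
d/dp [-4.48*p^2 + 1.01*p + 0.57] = 1.01 - 8.96*p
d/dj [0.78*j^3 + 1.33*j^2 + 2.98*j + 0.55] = 2.34*j^2 + 2.66*j + 2.98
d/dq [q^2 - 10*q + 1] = 2*q - 10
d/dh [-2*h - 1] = -2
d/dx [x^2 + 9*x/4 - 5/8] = 2*x + 9/4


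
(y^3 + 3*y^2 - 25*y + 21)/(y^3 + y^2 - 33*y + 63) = (y - 1)/(y - 3)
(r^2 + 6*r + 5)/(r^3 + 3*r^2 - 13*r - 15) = 1/(r - 3)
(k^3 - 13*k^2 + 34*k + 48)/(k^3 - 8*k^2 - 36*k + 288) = (k + 1)/(k + 6)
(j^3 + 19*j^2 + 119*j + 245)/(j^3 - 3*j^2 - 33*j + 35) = (j^2 + 14*j + 49)/(j^2 - 8*j + 7)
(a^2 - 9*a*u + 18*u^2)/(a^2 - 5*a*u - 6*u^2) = (a - 3*u)/(a + u)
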